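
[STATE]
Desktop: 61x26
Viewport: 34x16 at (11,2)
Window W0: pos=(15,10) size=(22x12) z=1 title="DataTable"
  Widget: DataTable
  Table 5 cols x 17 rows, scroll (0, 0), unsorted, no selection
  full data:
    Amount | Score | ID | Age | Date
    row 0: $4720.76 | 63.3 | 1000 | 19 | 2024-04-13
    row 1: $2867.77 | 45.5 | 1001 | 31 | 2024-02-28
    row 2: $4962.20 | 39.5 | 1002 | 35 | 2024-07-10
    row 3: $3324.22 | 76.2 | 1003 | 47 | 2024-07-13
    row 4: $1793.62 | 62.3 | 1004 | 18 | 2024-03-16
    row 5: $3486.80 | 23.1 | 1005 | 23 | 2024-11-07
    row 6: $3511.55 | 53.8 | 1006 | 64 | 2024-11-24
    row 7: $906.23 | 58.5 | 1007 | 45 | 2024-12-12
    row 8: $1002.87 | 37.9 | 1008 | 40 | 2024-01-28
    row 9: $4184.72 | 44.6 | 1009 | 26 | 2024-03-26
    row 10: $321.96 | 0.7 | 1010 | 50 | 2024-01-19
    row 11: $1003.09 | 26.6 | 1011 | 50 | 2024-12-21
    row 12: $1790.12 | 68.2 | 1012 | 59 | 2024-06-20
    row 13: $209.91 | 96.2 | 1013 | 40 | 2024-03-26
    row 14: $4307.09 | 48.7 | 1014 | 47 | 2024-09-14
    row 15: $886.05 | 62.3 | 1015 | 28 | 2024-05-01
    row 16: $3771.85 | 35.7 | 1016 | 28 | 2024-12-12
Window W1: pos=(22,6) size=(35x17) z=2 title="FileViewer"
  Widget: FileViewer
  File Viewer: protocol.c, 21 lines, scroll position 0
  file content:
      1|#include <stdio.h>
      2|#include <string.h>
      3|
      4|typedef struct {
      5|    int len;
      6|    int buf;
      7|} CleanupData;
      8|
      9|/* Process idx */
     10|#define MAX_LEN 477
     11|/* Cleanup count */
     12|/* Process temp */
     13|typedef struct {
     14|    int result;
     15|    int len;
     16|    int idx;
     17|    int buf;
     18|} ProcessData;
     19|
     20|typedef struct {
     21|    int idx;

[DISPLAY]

                                  
                                  
                                  
                                  
           ┏━━━━━━━━━━━━━━━━━━━━━━
           ┃ FileViewer           
           ┠──────────────────────
           ┃#include <stdio.h>    
    ┏━━━━━━┃#include <string.h>   
    ┃ DataT┃                      
    ┠──────┃typedef struct {      
    ┃Amount┃    int len;          
    ┃──────┃    int buf;          
    ┃$4720.┃} CleanupData;        
    ┃$2867.┃                      
    ┃$4962.┃/* Process idx */     


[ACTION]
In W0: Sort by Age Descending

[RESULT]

                                  
                                  
                                  
                                  
           ┏━━━━━━━━━━━━━━━━━━━━━━
           ┃ FileViewer           
           ┠──────────────────────
           ┃#include <stdio.h>    
    ┏━━━━━━┃#include <string.h>   
    ┃ DataT┃                      
    ┠──────┃typedef struct {      
    ┃Amount┃    int len;          
    ┃──────┃    int buf;          
    ┃$3511.┃} CleanupData;        
    ┃$1790.┃                      
    ┃$321.9┃/* Process idx */     


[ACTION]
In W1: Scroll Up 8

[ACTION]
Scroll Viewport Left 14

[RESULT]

                                  
                                  
                                  
                                  
                      ┏━━━━━━━━━━━
                      ┃ FileViewer
                      ┠───────────
                      ┃#include <s
               ┏━━━━━━┃#include <s
               ┃ DataT┃           
               ┠──────┃typedef str
               ┃Amount┃    int len
               ┃──────┃    int buf
               ┃$3511.┃} CleanupDa
               ┃$1790.┃           
               ┃$321.9┃/* Process 


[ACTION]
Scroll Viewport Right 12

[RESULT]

                                  
                                  
                                  
                                  
          ┏━━━━━━━━━━━━━━━━━━━━━━━
          ┃ FileViewer            
          ┠───────────────────────
          ┃#include <stdio.h>     
   ┏━━━━━━┃#include <string.h>    
   ┃ DataT┃                       
   ┠──────┃typedef struct {       
   ┃Amount┃    int len;           
   ┃──────┃    int buf;           
   ┃$3511.┃} CleanupData;         
   ┃$1790.┃                       
   ┃$321.9┃/* Process idx */      


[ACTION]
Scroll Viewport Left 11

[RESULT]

                                  
                                  
                                  
                                  
                     ┏━━━━━━━━━━━━
                     ┃ FileViewer 
                     ┠────────────
                     ┃#include <st
              ┏━━━━━━┃#include <st
              ┃ DataT┃            
              ┠──────┃typedef stru
              ┃Amount┃    int len;
              ┃──────┃    int buf;
              ┃$3511.┃} CleanupDat
              ┃$1790.┃            
              ┃$321.9┃/* Process i


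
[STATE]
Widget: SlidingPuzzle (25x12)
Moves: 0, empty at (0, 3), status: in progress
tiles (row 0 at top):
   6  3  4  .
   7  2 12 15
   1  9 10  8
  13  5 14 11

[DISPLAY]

┌────┬────┬────┬────┐    
│  6 │  3 │  4 │    │    
├────┼────┼────┼────┤    
│  7 │  2 │ 12 │ 15 │    
├────┼────┼────┼────┤    
│  1 │  9 │ 10 │  8 │    
├────┼────┼────┼────┤    
│ 13 │  5 │ 14 │ 11 │    
└────┴────┴────┴────┘    
Moves: 0                 
                         
                         


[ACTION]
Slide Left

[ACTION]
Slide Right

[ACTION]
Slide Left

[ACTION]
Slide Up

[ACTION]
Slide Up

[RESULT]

┌────┬────┬────┬────┐    
│  6 │  3 │  4 │ 15 │    
├────┼────┼────┼────┤    
│  7 │  2 │ 12 │  8 │    
├────┼────┼────┼────┤    
│  1 │  9 │ 10 │    │    
├────┼────┼────┼────┤    
│ 13 │  5 │ 14 │ 11 │    
└────┴────┴────┴────┘    
Moves: 4                 
                         
                         


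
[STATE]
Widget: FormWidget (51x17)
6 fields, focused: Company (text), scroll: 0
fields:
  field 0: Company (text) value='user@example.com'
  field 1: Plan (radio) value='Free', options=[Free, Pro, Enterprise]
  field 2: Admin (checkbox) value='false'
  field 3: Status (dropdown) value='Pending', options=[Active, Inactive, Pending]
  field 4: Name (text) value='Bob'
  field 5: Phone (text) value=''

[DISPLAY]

> Company:    [user@example.com                   ]
  Plan:       (●) Free  ( ) Pro  ( ) Enterprise    
  Admin:      [ ]                                  
  Status:     [Pending                           ▼]
  Name:       [Bob                                ]
  Phone:      [                                   ]
                                                   
                                                   
                                                   
                                                   
                                                   
                                                   
                                                   
                                                   
                                                   
                                                   
                                                   


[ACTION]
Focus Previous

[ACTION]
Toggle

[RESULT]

  Company:    [user@example.com                   ]
  Plan:       (●) Free  ( ) Pro  ( ) Enterprise    
  Admin:      [ ]                                  
  Status:     [Pending                           ▼]
  Name:       [Bob                                ]
> Phone:      [                                   ]
                                                   
                                                   
                                                   
                                                   
                                                   
                                                   
                                                   
                                                   
                                                   
                                                   
                                                   


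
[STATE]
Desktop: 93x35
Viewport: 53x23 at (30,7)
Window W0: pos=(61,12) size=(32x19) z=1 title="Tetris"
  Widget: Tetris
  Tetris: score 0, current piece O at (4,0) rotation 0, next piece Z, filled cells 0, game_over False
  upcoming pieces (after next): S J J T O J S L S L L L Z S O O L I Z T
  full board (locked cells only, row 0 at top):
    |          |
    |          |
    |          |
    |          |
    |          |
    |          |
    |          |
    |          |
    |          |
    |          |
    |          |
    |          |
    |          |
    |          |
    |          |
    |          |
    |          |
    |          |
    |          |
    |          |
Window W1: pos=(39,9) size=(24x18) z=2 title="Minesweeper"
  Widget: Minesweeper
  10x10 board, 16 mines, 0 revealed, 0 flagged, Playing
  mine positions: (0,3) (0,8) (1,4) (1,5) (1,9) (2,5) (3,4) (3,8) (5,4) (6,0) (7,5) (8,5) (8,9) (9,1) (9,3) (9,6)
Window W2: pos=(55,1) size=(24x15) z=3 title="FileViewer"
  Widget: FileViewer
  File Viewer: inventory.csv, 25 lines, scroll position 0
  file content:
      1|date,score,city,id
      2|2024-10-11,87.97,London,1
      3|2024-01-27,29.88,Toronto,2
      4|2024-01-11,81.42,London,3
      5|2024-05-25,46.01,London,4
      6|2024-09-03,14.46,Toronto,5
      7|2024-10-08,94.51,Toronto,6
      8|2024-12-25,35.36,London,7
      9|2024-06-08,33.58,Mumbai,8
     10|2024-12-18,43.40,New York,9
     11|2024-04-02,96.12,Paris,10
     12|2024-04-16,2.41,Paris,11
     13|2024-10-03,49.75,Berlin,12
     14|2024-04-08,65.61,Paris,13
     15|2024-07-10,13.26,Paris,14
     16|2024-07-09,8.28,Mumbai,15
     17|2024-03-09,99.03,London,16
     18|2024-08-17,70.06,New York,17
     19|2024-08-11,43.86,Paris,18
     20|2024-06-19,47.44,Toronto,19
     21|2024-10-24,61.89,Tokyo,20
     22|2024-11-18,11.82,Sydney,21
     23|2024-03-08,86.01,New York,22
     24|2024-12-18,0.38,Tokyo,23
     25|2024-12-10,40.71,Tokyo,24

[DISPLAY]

                         ┃2024-01-11,81.42,Lond░┃    
                         ┃2024-05-25,46.01,Lond░┃    
         ┏━━━━━━━━━━━━━━━┃2024-09-03,14.46,Toro░┃    
         ┃ Minesweeper   ┃2024-10-08,94.51,Toro░┃    
         ┠───────────────┃2024-12-25,35.36,Lond░┃    
         ┃■■■■■■■■■■     ┃2024-06-08,33.58,Mumb░┃━━━━
         ┃■■■■■■■■■■     ┃2024-12-18,43.40,New ░┃    
         ┃■■■■■■■■■■     ┃2024-04-02,96.12,Pari▼┃────
         ┃■■■■■■■■■■     ┗━━━━━━━━━━━━━━━━━━━━━━┛    
         ┃■■■■■■■■■■            ┃         │▓▓        
         ┃■■■■■■■■■■            ┃         │ ▓▓       
         ┃■■■■■■■■■■            ┃         │          
         ┃■■■■■■■■■■            ┃         │          
         ┃■■■■■■■■■■            ┃         │          
         ┃■■■■■■■■■■            ┃         │Score:    
         ┃                      ┃         │0         
         ┃                      ┃         │          
         ┃                      ┃         │          
         ┃                      ┃         │          
         ┗━━━━━━━━━━━━━━━━━━━━━━┛         │          
                               ┃          │          
                               ┃          │          
                               ┃          │          


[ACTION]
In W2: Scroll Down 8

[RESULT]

                         ┃2024-04-16,2.41,Paris░┃    
                         ┃2024-10-03,49.75,Berl░┃    
         ┏━━━━━━━━━━━━━━━┃2024-04-08,65.61,Pari░┃    
         ┃ Minesweeper   ┃2024-07-10,13.26,Pari█┃    
         ┠───────────────┃2024-07-09,8.28,Mumba░┃    
         ┃■■■■■■■■■■     ┃2024-03-09,99.03,Lond░┃━━━━
         ┃■■■■■■■■■■     ┃2024-08-17,70.06,New ░┃    
         ┃■■■■■■■■■■     ┃2024-08-11,43.86,Pari▼┃────
         ┃■■■■■■■■■■     ┗━━━━━━━━━━━━━━━━━━━━━━┛    
         ┃■■■■■■■■■■            ┃         │▓▓        
         ┃■■■■■■■■■■            ┃         │ ▓▓       
         ┃■■■■■■■■■■            ┃         │          
         ┃■■■■■■■■■■            ┃         │          
         ┃■■■■■■■■■■            ┃         │          
         ┃■■■■■■■■■■            ┃         │Score:    
         ┃                      ┃         │0         
         ┃                      ┃         │          
         ┃                      ┃         │          
         ┃                      ┃         │          
         ┗━━━━━━━━━━━━━━━━━━━━━━┛         │          
                               ┃          │          
                               ┃          │          
                               ┃          │          


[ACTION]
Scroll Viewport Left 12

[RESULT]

                                     ┃2024-04-16,2.41
                                     ┃2024-10-03,49.7
                     ┏━━━━━━━━━━━━━━━┃2024-04-08,65.6
                     ┃ Minesweeper   ┃2024-07-10,13.2
                     ┠───────────────┃2024-07-09,8.28
                     ┃■■■■■■■■■■     ┃2024-03-09,99.0
                     ┃■■■■■■■■■■     ┃2024-08-17,70.0
                     ┃■■■■■■■■■■     ┃2024-08-11,43.8
                     ┃■■■■■■■■■■     ┗━━━━━━━━━━━━━━━
                     ┃■■■■■■■■■■            ┃        
                     ┃■■■■■■■■■■            ┃        
                     ┃■■■■■■■■■■            ┃        
                     ┃■■■■■■■■■■            ┃        
                     ┃■■■■■■■■■■            ┃        
                     ┃■■■■■■■■■■            ┃        
                     ┃                      ┃        
                     ┃                      ┃        
                     ┃                      ┃        
                     ┃                      ┃        
                     ┗━━━━━━━━━━━━━━━━━━━━━━┛        
                                           ┃         
                                           ┃         
                                           ┃         


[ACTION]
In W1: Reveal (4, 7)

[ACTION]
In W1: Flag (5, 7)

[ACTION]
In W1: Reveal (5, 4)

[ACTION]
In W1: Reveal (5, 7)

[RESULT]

                                     ┃2024-04-16,2.41
                                     ┃2024-10-03,49.7
                     ┏━━━━━━━━━━━━━━━┃2024-04-08,65.6
                     ┃ Minesweeper   ┃2024-07-10,13.2
                     ┠───────────────┃2024-07-09,8.28
                     ┃■■■✹■■■■✹■     ┃2024-03-09,99.0
                     ┃■■■■✹✹■■■✹     ┃2024-08-17,70.0
                     ┃■■■■■✹■■■■     ┃2024-08-11,43.8
                     ┃■■■■✹■■■✹■     ┗━━━━━━━━━━━━━━━
                     ┃■■■■■■■1■■            ┃        
                     ┃■■■■✹■■⚑■■            ┃        
                     ┃✹■■■■■■■■■            ┃        
                     ┃■■■■■✹■■■■            ┃        
                     ┃■■■■■✹■■■✹            ┃        
                     ┃■✹■✹■■✹■■■            ┃        
                     ┃                      ┃        
                     ┃                      ┃        
                     ┃                      ┃        
                     ┃                      ┃        
                     ┗━━━━━━━━━━━━━━━━━━━━━━┛        
                                           ┃         
                                           ┃         
                                           ┃         


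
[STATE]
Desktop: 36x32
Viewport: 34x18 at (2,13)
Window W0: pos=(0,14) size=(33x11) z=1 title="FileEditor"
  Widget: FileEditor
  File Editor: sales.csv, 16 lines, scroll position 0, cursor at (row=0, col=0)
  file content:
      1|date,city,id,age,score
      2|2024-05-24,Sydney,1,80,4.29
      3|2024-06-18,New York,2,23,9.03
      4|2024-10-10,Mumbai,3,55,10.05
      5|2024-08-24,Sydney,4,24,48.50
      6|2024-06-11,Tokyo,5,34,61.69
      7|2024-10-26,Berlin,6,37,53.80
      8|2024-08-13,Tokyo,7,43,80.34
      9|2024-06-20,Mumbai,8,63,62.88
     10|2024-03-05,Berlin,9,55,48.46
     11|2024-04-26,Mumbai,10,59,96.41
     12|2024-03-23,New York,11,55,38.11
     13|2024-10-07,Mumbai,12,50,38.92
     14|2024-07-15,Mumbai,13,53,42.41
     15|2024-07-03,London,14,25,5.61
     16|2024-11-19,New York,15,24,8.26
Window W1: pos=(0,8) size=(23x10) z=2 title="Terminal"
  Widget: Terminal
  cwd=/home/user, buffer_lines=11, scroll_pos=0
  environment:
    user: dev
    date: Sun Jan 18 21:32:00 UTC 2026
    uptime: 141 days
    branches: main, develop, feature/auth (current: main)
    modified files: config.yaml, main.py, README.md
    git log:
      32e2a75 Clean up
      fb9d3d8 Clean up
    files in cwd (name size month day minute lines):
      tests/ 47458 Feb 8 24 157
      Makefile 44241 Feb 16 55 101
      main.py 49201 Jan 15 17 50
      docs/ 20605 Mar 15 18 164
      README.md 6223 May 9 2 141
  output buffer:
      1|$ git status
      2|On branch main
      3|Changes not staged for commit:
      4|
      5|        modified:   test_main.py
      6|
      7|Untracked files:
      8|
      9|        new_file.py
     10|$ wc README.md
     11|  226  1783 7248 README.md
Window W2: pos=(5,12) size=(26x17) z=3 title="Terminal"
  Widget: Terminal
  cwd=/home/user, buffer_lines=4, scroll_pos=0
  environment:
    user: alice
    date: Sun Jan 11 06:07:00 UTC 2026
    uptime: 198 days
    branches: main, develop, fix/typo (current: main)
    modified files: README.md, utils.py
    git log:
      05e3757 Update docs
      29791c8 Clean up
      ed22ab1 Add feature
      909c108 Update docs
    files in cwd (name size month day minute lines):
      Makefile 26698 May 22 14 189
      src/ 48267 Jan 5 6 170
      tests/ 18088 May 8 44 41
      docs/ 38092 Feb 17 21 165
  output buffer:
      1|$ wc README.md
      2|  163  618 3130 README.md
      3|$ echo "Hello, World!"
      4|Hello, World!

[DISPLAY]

han┃ Terminal               ┃     
   ┠────────────────────────┨━┓   
   ┃$ wc README.md          ┃ ┃   
   ┃  163  618 3130 README.m┃─┨   
━━━┃$ echo "Hello, World!"  ┃▲┃   
024┃Hello, World!           ┃█┃   
024┃$ █                     ┃░┃   
024┃                        ┃░┃   
024┃                        ┃░┃   
024┃                        ┃░┃   
024┃                        ┃▼┃   
━━━┃                        ┃━┛   
   ┃                        ┃     
   ┃                        ┃     
   ┃                        ┃     
   ┗━━━━━━━━━━━━━━━━━━━━━━━━┛     
                                  
                                  


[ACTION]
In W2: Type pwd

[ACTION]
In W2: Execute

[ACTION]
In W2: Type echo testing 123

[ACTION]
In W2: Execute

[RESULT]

han┃ Terminal               ┃     
   ┠────────────────────────┨━┓   
   ┃$ wc README.md          ┃ ┃   
   ┃  163  618 3130 README.m┃─┨   
━━━┃$ echo "Hello, World!"  ┃▲┃   
024┃Hello, World!           ┃█┃   
024┃$ pwd                   ┃░┃   
024┃/home/user              ┃░┃   
024┃$ echo testing 123      ┃░┃   
024┃testing 123             ┃░┃   
024┃$ █                     ┃▼┃   
━━━┃                        ┃━┛   
   ┃                        ┃     
   ┃                        ┃     
   ┃                        ┃     
   ┗━━━━━━━━━━━━━━━━━━━━━━━━┛     
                                  
                                  


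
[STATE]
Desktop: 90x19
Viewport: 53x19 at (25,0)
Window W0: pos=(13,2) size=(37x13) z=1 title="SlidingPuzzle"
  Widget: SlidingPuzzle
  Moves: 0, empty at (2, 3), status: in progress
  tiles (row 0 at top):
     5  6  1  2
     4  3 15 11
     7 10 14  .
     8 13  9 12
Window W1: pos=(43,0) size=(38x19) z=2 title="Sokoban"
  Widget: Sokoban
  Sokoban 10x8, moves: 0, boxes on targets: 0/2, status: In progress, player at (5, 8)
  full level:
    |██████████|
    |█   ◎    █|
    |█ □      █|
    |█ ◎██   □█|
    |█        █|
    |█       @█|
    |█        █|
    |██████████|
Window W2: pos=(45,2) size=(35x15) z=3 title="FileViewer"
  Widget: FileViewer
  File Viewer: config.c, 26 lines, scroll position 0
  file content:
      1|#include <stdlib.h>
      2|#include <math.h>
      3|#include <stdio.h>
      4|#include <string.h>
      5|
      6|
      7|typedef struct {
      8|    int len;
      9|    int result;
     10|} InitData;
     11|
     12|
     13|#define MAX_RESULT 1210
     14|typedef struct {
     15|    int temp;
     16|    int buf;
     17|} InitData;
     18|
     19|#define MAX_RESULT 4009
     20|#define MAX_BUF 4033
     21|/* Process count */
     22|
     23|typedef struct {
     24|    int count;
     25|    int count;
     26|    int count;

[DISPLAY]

                  ┏━━━━━━━━━━━━━━━━━━━━━━━━━━━━━━━━━━
                  ┃ Sokoban                          
━━━━━━━━━━━━━━━━━━┠─┏━━━━━━━━━━━━━━━━━━━━━━━━━━━━━━━━
zle               ┃█┃ FileViewer                     
──────────────────┃█┠────────────────────────────────
────┬────┐        ┃█┃#include <stdlib.h>             
  1 │  2 │        ┃█┃#include <math.h>               
────┼────┤        ┃█┃#include <stdio.h>              
 15 │ 11 │        ┃█┃#include <string.h>             
────┼────┤        ┃█┃                                
 14 │    │        ┃█┃                                
────┼────┤        ┃M┃typedef struct {                
  9 │ 12 │        ┃ ┃    int len;                    
────┴────┘        ┃ ┃    int result;                 
━━━━━━━━━━━━━━━━━━┃ ┃} InitData;                     
                  ┃ ┃                                
                  ┃ ┗━━━━━━━━━━━━━━━━━━━━━━━━━━━━━━━━
                  ┃                                  
                  ┗━━━━━━━━━━━━━━━━━━━━━━━━━━━━━━━━━━


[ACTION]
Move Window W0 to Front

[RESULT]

                  ┏━━━━━━━━━━━━━━━━━━━━━━━━━━━━━━━━━━
                  ┃ Sokoban                          
━━━━━━━━━━━━━━━━━━━━━━━━┓━━━━━━━━━━━━━━━━━━━━━━━━━━━━
zle                     ┃eViewer                     
────────────────────────┨────────────────────────────
────┬────┐              ┃lude <stdlib.h>             
  1 │  2 │              ┃lude <math.h>               
────┼────┤              ┃lude <stdio.h>              
 15 │ 11 │              ┃lude <string.h>             
────┼────┤              ┃                            
 14 │    │              ┃                            
────┼────┤              ┃def struct {                
  9 │ 12 │              ┃int len;                    
────┴────┘              ┃int result;                 
━━━━━━━━━━━━━━━━━━━━━━━━┛itData;                     
                  ┃ ┃                                
                  ┃ ┗━━━━━━━━━━━━━━━━━━━━━━━━━━━━━━━━
                  ┃                                  
                  ┗━━━━━━━━━━━━━━━━━━━━━━━━━━━━━━━━━━


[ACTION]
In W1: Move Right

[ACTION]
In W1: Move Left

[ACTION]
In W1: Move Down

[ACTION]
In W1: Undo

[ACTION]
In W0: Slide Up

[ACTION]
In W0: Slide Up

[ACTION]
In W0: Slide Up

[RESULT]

                  ┏━━━━━━━━━━━━━━━━━━━━━━━━━━━━━━━━━━
                  ┃ Sokoban                          
━━━━━━━━━━━━━━━━━━━━━━━━┓━━━━━━━━━━━━━━━━━━━━━━━━━━━━
zle                     ┃eViewer                     
────────────────────────┨────────────────────────────
────┬────┐              ┃lude <stdlib.h>             
  1 │  2 │              ┃lude <math.h>               
────┼────┤              ┃lude <stdio.h>              
 15 │ 11 │              ┃lude <string.h>             
────┼────┤              ┃                            
 14 │ 12 │              ┃                            
────┼────┤              ┃def struct {                
  9 │    │              ┃int len;                    
────┴────┘              ┃int result;                 
━━━━━━━━━━━━━━━━━━━━━━━━┛itData;                     
                  ┃ ┃                                
                  ┃ ┗━━━━━━━━━━━━━━━━━━━━━━━━━━━━━━━━
                  ┃                                  
                  ┗━━━━━━━━━━━━━━━━━━━━━━━━━━━━━━━━━━


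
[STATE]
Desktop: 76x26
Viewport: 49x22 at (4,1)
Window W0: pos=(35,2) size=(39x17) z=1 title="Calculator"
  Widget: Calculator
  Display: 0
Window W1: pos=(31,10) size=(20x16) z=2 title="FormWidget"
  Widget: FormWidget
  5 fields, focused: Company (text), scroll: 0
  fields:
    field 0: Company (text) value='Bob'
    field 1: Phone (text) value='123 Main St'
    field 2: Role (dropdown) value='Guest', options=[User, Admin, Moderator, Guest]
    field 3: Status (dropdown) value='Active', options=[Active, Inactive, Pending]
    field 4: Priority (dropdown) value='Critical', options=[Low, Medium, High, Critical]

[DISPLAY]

                                                 
                               ┏━━━━━━━━━━━━━━━━━
                               ┃ Calculator      
                               ┠─────────────────
                               ┃                 
                               ┃┌───┬───┬───┬───┐
                               ┃│ 7 │ 8 │ 9 │ ÷ │
                               ┃├───┼───┼───┼───┤
                               ┃│ 4 │ 5 │ 6 │ × │
                           ┏━━━━━━━━━━━━━━━━━━┓─┤
                           ┃ FormWidget       ┃ │
                           ┠──────────────────┨─┤
                           ┃> Company:    [Bo]┃ │
                           ┃  Phone:      [12]┃─┤
                           ┃  Role:       [G▼]┃+│
                           ┃  Status:     [A▼]┃─┘
                           ┃  Priority:   [C▼]┃  
                           ┃                  ┃━━
                           ┃                  ┃  
                           ┃                  ┃  
                           ┃                  ┃  
                           ┃                  ┃  


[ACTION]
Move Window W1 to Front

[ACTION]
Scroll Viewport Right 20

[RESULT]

                                                 
           ┏━━━━━━━━━━━━━━━━━━━━━━━━━━━━━━━━━━━━━
           ┃ Calculator                          
           ┠─────────────────────────────────────
           ┃                                    0
           ┃┌───┬───┬───┬───┐                    
           ┃│ 7 │ 8 │ 9 │ ÷ │                    
           ┃├───┼───┼───┼───┤                    
           ┃│ 4 │ 5 │ 6 │ × │                    
       ┏━━━━━━━━━━━━━━━━━━┓─┤                    
       ┃ FormWidget       ┃ │                    
       ┠──────────────────┨─┤                    
       ┃> Company:    [Bo]┃ │                    
       ┃  Phone:      [12]┃─┤                    
       ┃  Role:       [G▼]┃+│                    
       ┃  Status:     [A▼]┃─┘                    
       ┃  Priority:   [C▼]┃                      
       ┃                  ┃━━━━━━━━━━━━━━━━━━━━━━
       ┃                  ┃                      
       ┃                  ┃                      
       ┃                  ┃                      
       ┃                  ┃                      


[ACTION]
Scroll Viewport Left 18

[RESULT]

                                                 
                             ┏━━━━━━━━━━━━━━━━━━━
                             ┃ Calculator        
                             ┠───────────────────
                             ┃                   
                             ┃┌───┬───┬───┬───┐  
                             ┃│ 7 │ 8 │ 9 │ ÷ │  
                             ┃├───┼───┼───┼───┤  
                             ┃│ 4 │ 5 │ 6 │ × │  
                         ┏━━━━━━━━━━━━━━━━━━┓─┤  
                         ┃ FormWidget       ┃ │  
                         ┠──────────────────┨─┤  
                         ┃> Company:    [Bo]┃ │  
                         ┃  Phone:      [12]┃─┤  
                         ┃  Role:       [G▼]┃+│  
                         ┃  Status:     [A▼]┃─┘  
                         ┃  Priority:   [C▼]┃    
                         ┃                  ┃━━━━
                         ┃                  ┃    
                         ┃                  ┃    
                         ┃                  ┃    
                         ┃                  ┃    


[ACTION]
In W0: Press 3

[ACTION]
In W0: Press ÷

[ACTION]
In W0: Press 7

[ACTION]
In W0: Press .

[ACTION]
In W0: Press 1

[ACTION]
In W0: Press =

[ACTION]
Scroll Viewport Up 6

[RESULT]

                                                 
                                                 
                             ┏━━━━━━━━━━━━━━━━━━━
                             ┃ Calculator        
                             ┠───────────────────
                             ┃                   
                             ┃┌───┬───┬───┬───┐  
                             ┃│ 7 │ 8 │ 9 │ ÷ │  
                             ┃├───┼───┼───┼───┤  
                             ┃│ 4 │ 5 │ 6 │ × │  
                         ┏━━━━━━━━━━━━━━━━━━┓─┤  
                         ┃ FormWidget       ┃ │  
                         ┠──────────────────┨─┤  
                         ┃> Company:    [Bo]┃ │  
                         ┃  Phone:      [12]┃─┤  
                         ┃  Role:       [G▼]┃+│  
                         ┃  Status:     [A▼]┃─┘  
                         ┃  Priority:   [C▼]┃    
                         ┃                  ┃━━━━
                         ┃                  ┃    
                         ┃                  ┃    
                         ┃                  ┃    


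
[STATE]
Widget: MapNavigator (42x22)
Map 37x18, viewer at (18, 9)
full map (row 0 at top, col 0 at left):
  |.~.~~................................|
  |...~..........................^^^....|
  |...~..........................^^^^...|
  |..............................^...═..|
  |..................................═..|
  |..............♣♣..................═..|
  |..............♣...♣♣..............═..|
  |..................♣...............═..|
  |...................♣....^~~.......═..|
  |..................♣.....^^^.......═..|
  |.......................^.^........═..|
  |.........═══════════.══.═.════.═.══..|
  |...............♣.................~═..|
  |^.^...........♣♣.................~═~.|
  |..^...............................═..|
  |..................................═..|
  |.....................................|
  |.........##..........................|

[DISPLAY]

                                          
                                          
   .~.~~................................  
   ...~..........................^^^....  
   ...~..........................^^^^...  
   ..............................^...═..  
   ..................................═..  
   ..............♣♣..................═..  
   ..............♣...♣♣..............═..  
   ..................♣...............═..  
   ...................♣....^~~.......═..  
   ..................@.....^^^.......═..  
   .......................^.^........═..  
   .........═══════════.══.═.════.═.══..  
   ...............♣.................~═..  
   ^.^...........♣♣.................~═~.  
   ..^...............................═..  
   ..................................═..  
   .....................................  
   .........##..........................  
                                          
                                          


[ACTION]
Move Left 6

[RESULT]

                                          
                                          
         .~.~~............................
         ...~..........................^^^
         ...~..........................^^^
         ..............................^..
         .................................
         ..............♣♣.................
         ..............♣...♣♣.............
         ..................♣..............
         ...................♣....^~~......
         ............@.....♣.....^^^......
         .......................^.^.......
         .........═══════════.══.═.════.═.
         ...............♣.................
         ^.^...........♣♣.................
         ..^..............................
         .................................
         .................................
         .........##......................
                                          
                                          


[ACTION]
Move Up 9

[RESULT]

                                          
                                          
                                          
                                          
                                          
                                          
                                          
                                          
                                          
                                          
                                          
         .~.~~.......@....................
         ...~..........................^^^
         ...~..........................^^^
         ..............................^..
         .................................
         ..............♣♣.................
         ..............♣...♣♣.............
         ..................♣..............
         ...................♣....^~~......
         ..................♣.....^^^......
         .......................^.^.......


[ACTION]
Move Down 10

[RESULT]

                                          
         .~.~~............................
         ...~..........................^^^
         ...~..........................^^^
         ..............................^..
         .................................
         ..............♣♣.................
         ..............♣...♣♣.............
         ..................♣..............
         ...................♣....^~~......
         ..................♣.....^^^......
         ............@..........^.^.......
         .........═══════════.══.═.════.═.
         ...............♣.................
         ^.^...........♣♣.................
         ..^..............................
         .................................
         .................................
         .........##......................
                                          
                                          
                                          


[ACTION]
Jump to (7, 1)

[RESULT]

                                          
                                          
                                          
                                          
                                          
                                          
                                          
                                          
                                          
                                          
              .~.~~.......................
              ...~...@....................
              ...~........................
              ............................
              ............................
              ..............♣♣............
              ..............♣...♣♣........
              ..................♣.........
              ...................♣....^~~.
              ..................♣.....^^^.
              .......................^.^..
              .........═══════════.══.═.══


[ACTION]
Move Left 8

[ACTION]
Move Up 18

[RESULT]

                                          
                                          
                                          
                                          
                                          
                                          
                                          
                                          
                                          
                                          
                                          
                     @~.~~................
                     ...~.................
                     ...~.................
                     .....................
                     .....................
                     ..............♣♣.....
                     ..............♣...♣♣.
                     ..................♣..
                     ...................♣.
                     ..................♣..
                     .....................
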